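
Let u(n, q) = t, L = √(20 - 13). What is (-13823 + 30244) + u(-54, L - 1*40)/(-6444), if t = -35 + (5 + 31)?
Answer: 105816923/6444 ≈ 16421.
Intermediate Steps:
L = √7 ≈ 2.6458
t = 1 (t = -35 + 36 = 1)
u(n, q) = 1
(-13823 + 30244) + u(-54, L - 1*40)/(-6444) = (-13823 + 30244) + 1/(-6444) = 16421 + 1*(-1/6444) = 16421 - 1/6444 = 105816923/6444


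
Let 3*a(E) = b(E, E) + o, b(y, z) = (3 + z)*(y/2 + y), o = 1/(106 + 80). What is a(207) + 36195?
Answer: 32324941/558 ≈ 57930.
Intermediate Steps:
o = 1/186 ≈ 0.0053763
b(y, z) = 3*y*(3 + z)/2 (b(y, z) = (3 + z)*(y*(½) + y) = (3 + z)*(y/2 + y) = (3 + z)*(3*y/2) = 3*y*(3 + z)/2)
a(E) = 1/558 + E*(3 + E)/2 (a(E) = (3*E*(3 + E)/2 + 1/186)/3 = (1/186 + 3*E*(3 + E)/2)/3 = 1/558 + E*(3 + E)/2)
a(207) + 36195 = (1/558 + (½)*207*(3 + 207)) + 36195 = (1/558 + (½)*207*210) + 36195 = (1/558 + 21735) + 36195 = 12128131/558 + 36195 = 32324941/558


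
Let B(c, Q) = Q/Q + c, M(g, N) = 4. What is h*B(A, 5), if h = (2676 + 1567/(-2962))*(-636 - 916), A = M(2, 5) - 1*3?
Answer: -12299204240/1481 ≈ -8.3047e+6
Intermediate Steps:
A = 1 (A = 4 - 1*3 = 4 - 3 = 1)
B(c, Q) = 1 + c
h = -6149602120/1481 (h = (2676 + 1567*(-1/2962))*(-1552) = (2676 - 1567/2962)*(-1552) = (7924745/2962)*(-1552) = -6149602120/1481 ≈ -4.1523e+6)
h*B(A, 5) = -6149602120*(1 + 1)/1481 = -6149602120/1481*2 = -12299204240/1481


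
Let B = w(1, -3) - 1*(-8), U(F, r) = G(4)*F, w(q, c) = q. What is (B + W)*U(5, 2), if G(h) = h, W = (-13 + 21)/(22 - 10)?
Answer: 580/3 ≈ 193.33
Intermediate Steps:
W = ⅔ (W = 8/12 = 8*(1/12) = ⅔ ≈ 0.66667)
U(F, r) = 4*F
B = 9 (B = 1 - 1*(-8) = 1 + 8 = 9)
(B + W)*U(5, 2) = (9 + ⅔)*(4*5) = (29/3)*20 = 580/3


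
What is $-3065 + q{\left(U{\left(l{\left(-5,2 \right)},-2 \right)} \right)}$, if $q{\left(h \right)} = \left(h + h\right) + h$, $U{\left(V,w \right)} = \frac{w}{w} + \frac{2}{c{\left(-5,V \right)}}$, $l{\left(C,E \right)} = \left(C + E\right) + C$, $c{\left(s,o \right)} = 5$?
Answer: $- \frac{15304}{5} \approx -3060.8$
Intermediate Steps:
$l{\left(C,E \right)} = E + 2 C$
$U{\left(V,w \right)} = \frac{7}{5}$ ($U{\left(V,w \right)} = \frac{w}{w} + \frac{2}{5} = 1 + 2 \cdot \frac{1}{5} = 1 + \frac{2}{5} = \frac{7}{5}$)
$q{\left(h \right)} = 3 h$ ($q{\left(h \right)} = 2 h + h = 3 h$)
$-3065 + q{\left(U{\left(l{\left(-5,2 \right)},-2 \right)} \right)} = -3065 + 3 \cdot \frac{7}{5} = -3065 + \frac{21}{5} = - \frac{15304}{5}$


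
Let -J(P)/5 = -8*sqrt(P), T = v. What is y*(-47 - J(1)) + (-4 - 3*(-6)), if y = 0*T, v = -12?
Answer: 14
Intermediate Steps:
T = -12
J(P) = 40*sqrt(P) (J(P) = -(-40)*sqrt(P) = 40*sqrt(P))
y = 0 (y = 0*(-12) = 0)
y*(-47 - J(1)) + (-4 - 3*(-6)) = 0*(-47 - 40*sqrt(1)) + (-4 - 3*(-6)) = 0*(-47 - 40) + (-4 + 18) = 0*(-47 - 1*40) + 14 = 0*(-47 - 40) + 14 = 0*(-87) + 14 = 0 + 14 = 14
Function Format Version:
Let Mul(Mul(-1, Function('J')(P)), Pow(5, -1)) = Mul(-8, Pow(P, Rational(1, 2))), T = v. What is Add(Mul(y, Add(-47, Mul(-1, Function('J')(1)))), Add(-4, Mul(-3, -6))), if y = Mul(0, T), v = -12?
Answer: 14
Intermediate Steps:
T = -12
Function('J')(P) = Mul(40, Pow(P, Rational(1, 2))) (Function('J')(P) = Mul(-5, Mul(-8, Pow(P, Rational(1, 2)))) = Mul(40, Pow(P, Rational(1, 2))))
y = 0 (y = Mul(0, -12) = 0)
Add(Mul(y, Add(-47, Mul(-1, Function('J')(1)))), Add(-4, Mul(-3, -6))) = Add(Mul(0, Add(-47, Mul(-1, Mul(40, Pow(1, Rational(1, 2)))))), Add(-4, Mul(-3, -6))) = Add(Mul(0, Add(-47, Mul(-1, Mul(40, 1)))), Add(-4, 18)) = Add(Mul(0, Add(-47, Mul(-1, 40))), 14) = Add(Mul(0, Add(-47, -40)), 14) = Add(Mul(0, -87), 14) = Add(0, 14) = 14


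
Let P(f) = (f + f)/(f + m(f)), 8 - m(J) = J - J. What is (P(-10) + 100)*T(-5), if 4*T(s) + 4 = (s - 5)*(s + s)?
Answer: 2640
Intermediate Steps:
T(s) = -1 + s*(-5 + s)/2 (T(s) = -1 + ((s - 5)*(s + s))/4 = -1 + ((-5 + s)*(2*s))/4 = -1 + (2*s*(-5 + s))/4 = -1 + s*(-5 + s)/2)
m(J) = 8 (m(J) = 8 - (J - J) = 8 - 1*0 = 8 + 0 = 8)
P(f) = 2*f/(8 + f) (P(f) = (f + f)/(f + 8) = (2*f)/(8 + f) = 2*f/(8 + f))
(P(-10) + 100)*T(-5) = (2*(-10)/(8 - 10) + 100)*(-1 + (1/2)*(-5)**2 - 5/2*(-5)) = (2*(-10)/(-2) + 100)*(-1 + (1/2)*25 + 25/2) = (2*(-10)*(-1/2) + 100)*(-1 + 25/2 + 25/2) = (10 + 100)*24 = 110*24 = 2640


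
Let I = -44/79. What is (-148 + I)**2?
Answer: 137733696/6241 ≈ 22069.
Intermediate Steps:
I = -44/79 (I = -44*1/79 = -44/79 ≈ -0.55696)
(-148 + I)**2 = (-148 - 44/79)**2 = (-11736/79)**2 = 137733696/6241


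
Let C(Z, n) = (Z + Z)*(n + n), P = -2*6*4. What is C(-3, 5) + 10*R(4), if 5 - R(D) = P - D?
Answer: 510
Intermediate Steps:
P = -48 (P = -12*4 = -48)
R(D) = 53 + D (R(D) = 5 - (-48 - D) = 5 + (48 + D) = 53 + D)
C(Z, n) = 4*Z*n (C(Z, n) = (2*Z)*(2*n) = 4*Z*n)
C(-3, 5) + 10*R(4) = 4*(-3)*5 + 10*(53 + 4) = -60 + 10*57 = -60 + 570 = 510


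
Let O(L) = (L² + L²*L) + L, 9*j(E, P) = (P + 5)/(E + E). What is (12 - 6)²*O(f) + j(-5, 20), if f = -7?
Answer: -195053/18 ≈ -10836.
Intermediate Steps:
j(E, P) = (5 + P)/(18*E) (j(E, P) = ((P + 5)/(E + E))/9 = ((5 + P)/((2*E)))/9 = ((5 + P)*(1/(2*E)))/9 = ((5 + P)/(2*E))/9 = (5 + P)/(18*E))
O(L) = L + L² + L³ (O(L) = (L² + L³) + L = L + L² + L³)
(12 - 6)²*O(f) + j(-5, 20) = (12 - 6)²*(-7*(1 - 7 + (-7)²)) + (1/18)*(5 + 20)/(-5) = 6²*(-7*(1 - 7 + 49)) + (1/18)*(-⅕)*25 = 36*(-7*43) - 5/18 = 36*(-301) - 5/18 = -10836 - 5/18 = -195053/18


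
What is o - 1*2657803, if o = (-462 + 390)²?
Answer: -2652619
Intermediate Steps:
o = 5184 (o = (-72)² = 5184)
o - 1*2657803 = 5184 - 1*2657803 = 5184 - 2657803 = -2652619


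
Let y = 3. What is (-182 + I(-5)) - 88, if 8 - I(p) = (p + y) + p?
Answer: -255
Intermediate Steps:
I(p) = 5 - 2*p (I(p) = 8 - ((p + 3) + p) = 8 - ((3 + p) + p) = 8 - (3 + 2*p) = 8 + (-3 - 2*p) = 5 - 2*p)
(-182 + I(-5)) - 88 = (-182 + (5 - 2*(-5))) - 88 = (-182 + (5 + 10)) - 88 = (-182 + 15) - 88 = -167 - 88 = -255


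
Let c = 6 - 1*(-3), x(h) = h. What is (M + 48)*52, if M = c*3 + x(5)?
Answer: 4160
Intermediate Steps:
c = 9 (c = 6 + 3 = 9)
M = 32 (M = 9*3 + 5 = 27 + 5 = 32)
(M + 48)*52 = (32 + 48)*52 = 80*52 = 4160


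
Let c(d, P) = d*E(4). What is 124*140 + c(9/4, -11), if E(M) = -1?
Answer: 69431/4 ≈ 17358.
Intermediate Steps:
c(d, P) = -d (c(d, P) = d*(-1) = -d)
124*140 + c(9/4, -11) = 124*140 - 9/4 = 17360 - 9/4 = 69431/4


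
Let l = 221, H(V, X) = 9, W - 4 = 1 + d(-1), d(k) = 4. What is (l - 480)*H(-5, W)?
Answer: -2331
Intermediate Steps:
W = 9 (W = 4 + (1 + 4) = 4 + 5 = 9)
(l - 480)*H(-5, W) = (221 - 480)*9 = -259*9 = -2331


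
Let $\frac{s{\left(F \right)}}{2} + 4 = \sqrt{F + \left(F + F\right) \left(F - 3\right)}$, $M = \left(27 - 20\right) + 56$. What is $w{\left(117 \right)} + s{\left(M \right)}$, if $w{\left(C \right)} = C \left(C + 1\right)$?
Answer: $13798 + 66 \sqrt{7} \approx 13973.0$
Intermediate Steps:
$w{\left(C \right)} = C \left(1 + C\right)$
$M = 63$ ($M = 7 + 56 = 63$)
$s{\left(F \right)} = -8 + 2 \sqrt{F + 2 F \left(-3 + F\right)}$ ($s{\left(F \right)} = -8 + 2 \sqrt{F + \left(F + F\right) \left(F - 3\right)} = -8 + 2 \sqrt{F + 2 F \left(-3 + F\right)}$)
$w{\left(117 \right)} + s{\left(M \right)} = 117 \left(1 + 117\right) - \left(8 - 2 \sqrt{63 \left(-5 + 2 \cdot 63\right)}\right) = 117 \cdot 118 - \left(8 - 2 \sqrt{63 \left(-5 + 126\right)}\right) = 13806 - \left(8 - 2 \sqrt{63 \cdot 121}\right) = 13806 - \left(8 - 2 \sqrt{7623}\right) = 13806 - \left(8 - 2 \cdot 33 \sqrt{7}\right) = 13806 - \left(8 - 66 \sqrt{7}\right) = 13798 + 66 \sqrt{7}$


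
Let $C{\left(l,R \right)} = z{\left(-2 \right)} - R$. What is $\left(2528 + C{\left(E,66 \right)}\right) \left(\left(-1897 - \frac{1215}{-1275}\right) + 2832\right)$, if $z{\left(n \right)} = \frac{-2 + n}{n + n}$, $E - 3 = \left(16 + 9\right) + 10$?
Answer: $\frac{195946428}{85} \approx 2.3053 \cdot 10^{6}$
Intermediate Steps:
$E = 38$ ($E = 3 + \left(\left(16 + 9\right) + 10\right) = 3 + \left(25 + 10\right) = 3 + 35 = 38$)
$z{\left(n \right)} = \frac{-2 + n}{2 n}$
$C{\left(l,R \right)} = 1 - R$ ($C{\left(l,R \right)} = \frac{-2 - 2}{2 \left(-2\right)} - R = \frac{1}{2} \left(- \frac{1}{2}\right) \left(-4\right) - R = 1 - R$)
$\left(2528 + C{\left(E,66 \right)}\right) \left(\left(-1897 - \frac{1215}{-1275}\right) + 2832\right) = \left(2528 + \left(1 - 66\right)\right) \left(\left(-1897 - \frac{1215}{-1275}\right) + 2832\right) = \left(2528 + \left(1 - 66\right)\right) \left(\left(-1897 - - \frac{81}{85}\right) + 2832\right) = \left(2528 - 65\right) \left(\left(-1897 + \frac{81}{85}\right) + 2832\right) = 2463 \left(- \frac{161164}{85} + 2832\right) = 2463 \cdot \frac{79556}{85} = \frac{195946428}{85}$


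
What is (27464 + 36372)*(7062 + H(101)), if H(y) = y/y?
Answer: 450873668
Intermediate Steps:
H(y) = 1
(27464 + 36372)*(7062 + H(101)) = (27464 + 36372)*(7062 + 1) = 63836*7063 = 450873668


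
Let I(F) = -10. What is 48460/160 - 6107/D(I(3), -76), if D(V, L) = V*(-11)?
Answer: 108837/440 ≈ 247.36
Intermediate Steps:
D(V, L) = -11*V
48460/160 - 6107/D(I(3), -76) = 48460/160 - 6107/((-11*(-10))) = 48460*(1/160) - 6107/110 = 2423/8 - 6107*1/110 = 2423/8 - 6107/110 = 108837/440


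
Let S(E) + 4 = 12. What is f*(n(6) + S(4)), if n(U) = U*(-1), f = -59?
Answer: -118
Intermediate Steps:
n(U) = -U
S(E) = 8 (S(E) = -4 + 12 = 8)
f*(n(6) + S(4)) = -59*(-1*6 + 8) = -59*(-6 + 8) = -59*2 = -118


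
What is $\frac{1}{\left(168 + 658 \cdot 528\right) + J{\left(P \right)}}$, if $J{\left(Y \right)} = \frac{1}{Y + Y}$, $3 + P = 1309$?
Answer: $\frac{2612}{907910305} \approx 2.8769 \cdot 10^{-6}$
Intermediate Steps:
$P = 1306$ ($P = -3 + 1309 = 1306$)
$J{\left(Y \right)} = \frac{1}{2 Y}$
$\frac{1}{\left(168 + 658 \cdot 528\right) + J{\left(P \right)}} = \frac{1}{\left(168 + 658 \cdot 528\right) + \frac{1}{2 \cdot 1306}} = \frac{1}{\left(168 + 347424\right) + \frac{1}{2} \cdot \frac{1}{1306}} = \frac{1}{347592 + \frac{1}{2612}} = \frac{1}{\frac{907910305}{2612}} = \frac{2612}{907910305}$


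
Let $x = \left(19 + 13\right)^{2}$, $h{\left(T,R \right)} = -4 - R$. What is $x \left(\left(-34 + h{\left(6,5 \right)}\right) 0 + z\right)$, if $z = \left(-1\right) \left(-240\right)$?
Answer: $245760$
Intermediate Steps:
$x = 1024$ ($x = 32^{2} = 1024$)
$z = 240$
$x \left(\left(-34 + h{\left(6,5 \right)}\right) 0 + z\right) = 1024 \left(\left(-34 - 9\right) 0 + 240\right) = 1024 \left(\left(-43\right) 0 + 240\right) = 1024 \left(0 + 240\right) = 1024 \cdot 240 = 245760$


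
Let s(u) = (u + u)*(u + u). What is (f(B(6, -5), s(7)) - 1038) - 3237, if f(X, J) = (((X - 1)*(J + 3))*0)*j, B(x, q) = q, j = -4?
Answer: -4275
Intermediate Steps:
s(u) = 4*u² (s(u) = (2*u)*(2*u) = 4*u²)
f(X, J) = 0 (f(X, J) = (((X - 1)*(J + 3))*0)*(-4) = (((-1 + X)*(3 + J))*0)*(-4) = 0*(-4) = 0)
(f(B(6, -5), s(7)) - 1038) - 3237 = (0 - 1038) - 3237 = -1038 - 3237 = -4275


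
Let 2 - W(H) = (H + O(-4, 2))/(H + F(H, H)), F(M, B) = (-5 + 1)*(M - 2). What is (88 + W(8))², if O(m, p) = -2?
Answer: 522729/64 ≈ 8167.6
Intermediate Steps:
F(M, B) = 8 - 4*M (F(M, B) = -4*(-2 + M) = 8 - 4*M)
W(H) = 2 - (-2 + H)/(8 - 3*H) (W(H) = 2 - (H - 2)/(H + (8 - 4*H)) = 2 - (-2 + H)/(8 - 3*H))
(88 + W(8))² = (88 + (-18 + 7*8)/(-8 + 3*8))² = (88 + (-18 + 56)/(-8 + 24))² = (88 + 38/16)² = (88 + (1/16)*38)² = (88 + 19/8)² = (723/8)² = 522729/64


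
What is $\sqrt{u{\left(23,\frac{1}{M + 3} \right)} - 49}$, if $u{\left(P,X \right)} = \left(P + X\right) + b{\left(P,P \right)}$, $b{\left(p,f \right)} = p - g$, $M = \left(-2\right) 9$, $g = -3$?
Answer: $\frac{i \sqrt{15}}{15} \approx 0.2582 i$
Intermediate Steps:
$M = -18$
$b{\left(p,f \right)} = 3 + p$ ($b{\left(p,f \right)} = p - -3 = p + 3 = 3 + p$)
$u{\left(P,X \right)} = 3 + X + 2 P$ ($u{\left(P,X \right)} = \left(P + X\right) + \left(3 + P\right) = 3 + X + 2 P$)
$\sqrt{u{\left(23,\frac{1}{M + 3} \right)} - 49} = \sqrt{\left(3 + \frac{1}{-18 + 3} + 2 \cdot 23\right) - 49} = \sqrt{\left(3 + \frac{1}{-15} + 46\right) - 49} = \sqrt{\left(3 - \frac{1}{15} + 46\right) - 49} = \sqrt{\frac{734}{15} - 49} = \sqrt{- \frac{1}{15}} = \frac{i \sqrt{15}}{15}$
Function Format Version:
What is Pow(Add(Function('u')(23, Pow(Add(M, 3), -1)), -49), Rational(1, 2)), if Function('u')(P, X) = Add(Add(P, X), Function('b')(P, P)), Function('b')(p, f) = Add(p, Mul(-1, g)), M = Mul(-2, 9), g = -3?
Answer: Mul(Rational(1, 15), I, Pow(15, Rational(1, 2))) ≈ Mul(0.25820, I)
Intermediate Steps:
M = -18
Function('b')(p, f) = Add(3, p) (Function('b')(p, f) = Add(p, Mul(-1, -3)) = Add(p, 3) = Add(3, p))
Function('u')(P, X) = Add(3, X, Mul(2, P)) (Function('u')(P, X) = Add(Add(P, X), Add(3, P)) = Add(3, X, Mul(2, P)))
Pow(Add(Function('u')(23, Pow(Add(M, 3), -1)), -49), Rational(1, 2)) = Pow(Add(Add(3, Pow(Add(-18, 3), -1), Mul(2, 23)), -49), Rational(1, 2)) = Pow(Add(Add(3, Pow(-15, -1), 46), -49), Rational(1, 2)) = Pow(Add(Add(3, Rational(-1, 15), 46), -49), Rational(1, 2)) = Pow(Add(Rational(734, 15), -49), Rational(1, 2)) = Pow(Rational(-1, 15), Rational(1, 2)) = Mul(Rational(1, 15), I, Pow(15, Rational(1, 2)))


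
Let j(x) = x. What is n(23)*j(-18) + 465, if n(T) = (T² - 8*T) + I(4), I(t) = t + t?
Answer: -5889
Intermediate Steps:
I(t) = 2*t
n(T) = 8 + T² - 8*T (n(T) = (T² - 8*T) + 2*4 = (T² - 8*T) + 8 = 8 + T² - 8*T)
n(23)*j(-18) + 465 = (8 + 23² - 8*23)*(-18) + 465 = (8 + 529 - 184)*(-18) + 465 = 353*(-18) + 465 = -6354 + 465 = -5889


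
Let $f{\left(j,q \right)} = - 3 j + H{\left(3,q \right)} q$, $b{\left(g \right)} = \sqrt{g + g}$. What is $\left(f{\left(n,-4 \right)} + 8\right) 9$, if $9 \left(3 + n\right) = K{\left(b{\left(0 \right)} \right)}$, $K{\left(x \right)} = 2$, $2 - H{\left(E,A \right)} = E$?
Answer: $183$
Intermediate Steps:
$b{\left(g \right)} = \sqrt{2} \sqrt{g}$ ($b{\left(g \right)} = \sqrt{2 g} = \sqrt{2} \sqrt{g}$)
$H{\left(E,A \right)} = 2 - E$
$n = - \frac{25}{9}$ ($n = -3 + \frac{1}{9} \cdot 2 = -3 + \frac{2}{9} = - \frac{25}{9} \approx -2.7778$)
$f{\left(j,q \right)} = - q - 3 j$ ($f{\left(j,q \right)} = - 3 j + \left(2 - 3\right) q = - 3 j - q = - q - 3 j$)
$\left(f{\left(n,-4 \right)} + 8\right) 9 = \left(\left(\left(-1\right) \left(-4\right) - - \frac{25}{3}\right) + 8\right) 9 = \left(\left(4 + \frac{25}{3}\right) + 8\right) 9 = \left(\frac{37}{3} + 8\right) 9 = \frac{61}{3} \cdot 9 = 183$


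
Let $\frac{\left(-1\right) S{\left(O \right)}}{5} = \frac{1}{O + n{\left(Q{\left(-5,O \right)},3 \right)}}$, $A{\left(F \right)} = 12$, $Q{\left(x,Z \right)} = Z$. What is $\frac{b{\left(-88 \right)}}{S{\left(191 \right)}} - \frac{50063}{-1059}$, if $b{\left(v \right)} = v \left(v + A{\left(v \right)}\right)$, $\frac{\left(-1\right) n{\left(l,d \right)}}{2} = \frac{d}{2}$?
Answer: $- \frac{1331276981}{5295} \approx -2.5142 \cdot 10^{5}$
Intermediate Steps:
$n{\left(l,d \right)} = - d$ ($n{\left(l,d \right)} = - 2 \frac{d}{2} = - d$)
$b{\left(v \right)} = v \left(12 + v\right)$ ($b{\left(v \right)} = v \left(v + 12\right) = v \left(12 + v\right)$)
$S{\left(O \right)} = - \frac{5}{-3 + O}$ ($S{\left(O \right)} = - \frac{5}{O - 3} = - \frac{5}{-3 + O}$)
$\frac{b{\left(-88 \right)}}{S{\left(191 \right)}} - \frac{50063}{-1059} = \frac{\left(-88\right) \left(12 - 88\right)}{\left(-5\right) \frac{1}{-3 + 191}} - \frac{50063}{-1059} = \frac{\left(-88\right) \left(-76\right)}{\left(-5\right) \frac{1}{188}} - - \frac{50063}{1059} = \frac{6688}{\left(-5\right) \frac{1}{188}} + \frac{50063}{1059} = \frac{6688}{- \frac{5}{188}} + \frac{50063}{1059} = 6688 \left(- \frac{188}{5}\right) + \frac{50063}{1059} = - \frac{1257344}{5} + \frac{50063}{1059} = - \frac{1331276981}{5295}$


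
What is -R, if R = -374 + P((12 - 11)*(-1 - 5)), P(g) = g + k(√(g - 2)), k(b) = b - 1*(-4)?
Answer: 376 - 2*I*√2 ≈ 376.0 - 2.8284*I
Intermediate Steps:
k(b) = 4 + b (k(b) = b + 4 = 4 + b)
P(g) = 4 + g + √(-2 + g) (P(g) = g + (4 + √(g - 2)) = g + (4 + √(-2 + g)) = 4 + g + √(-2 + g))
R = -376 + 2*I*√2 (R = -374 + (4 + (12 - 11)*(-1 - 5) + √(-2 + (12 - 11)*(-1 - 5))) = -374 + (4 + 1*(-6) + √(-2 + 1*(-6))) = -374 + (4 - 6 + √(-2 - 6)) = -374 + (4 - 6 + √(-8)) = -374 + (4 - 6 + 2*I*√2) = -374 + (-2 + 2*I*√2) = -376 + 2*I*√2 ≈ -376.0 + 2.8284*I)
-R = -(-376 + 2*I*√2) = 376 - 2*I*√2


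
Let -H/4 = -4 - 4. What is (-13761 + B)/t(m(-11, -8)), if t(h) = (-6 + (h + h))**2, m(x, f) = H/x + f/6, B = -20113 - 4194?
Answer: -10364013/57121 ≈ -181.44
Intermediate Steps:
B = -24307
H = 32 (H = -4*(-4 - 4) = -4*(-8) = 32)
m(x, f) = 32/x + f/6
t(h) = (-6 + 2*h)**2
(-13761 + B)/t(m(-11, -8)) = (-13761 - 24307)/((4*(-3 + (32/(-11) + (1/6)*(-8)))**2)) = -38068*1/(4*(-3 + (32*(-1/11) - 4/3))**2) = -38068*1/(4*(-3 + (-32/11 - 4/3))**2) = -38068*1/(4*(-3 - 140/33)**2) = -38068/(4*(-239/33)**2) = -38068/(4*(57121/1089)) = -38068/228484/1089 = -38068*1089/228484 = -10364013/57121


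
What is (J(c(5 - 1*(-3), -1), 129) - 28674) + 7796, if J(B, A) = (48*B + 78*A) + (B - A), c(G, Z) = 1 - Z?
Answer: -10847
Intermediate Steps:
J(B, A) = 49*B + 77*A
(J(c(5 - 1*(-3), -1), 129) - 28674) + 7796 = ((49*(1 - 1*(-1)) + 77*129) - 28674) + 7796 = ((49*(1 + 1) + 9933) - 28674) + 7796 = ((49*2 + 9933) - 28674) + 7796 = ((98 + 9933) - 28674) + 7796 = (10031 - 28674) + 7796 = -18643 + 7796 = -10847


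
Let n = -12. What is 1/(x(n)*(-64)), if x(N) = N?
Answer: 1/768 ≈ 0.0013021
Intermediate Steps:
1/(x(n)*(-64)) = 1/(-12*(-64)) = 1/768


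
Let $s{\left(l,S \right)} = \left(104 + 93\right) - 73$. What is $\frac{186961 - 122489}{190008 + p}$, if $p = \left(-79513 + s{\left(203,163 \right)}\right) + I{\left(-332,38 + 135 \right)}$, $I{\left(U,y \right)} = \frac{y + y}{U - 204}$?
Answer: $\frac{17278496}{29645719} \approx 0.58283$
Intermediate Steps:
$s{\left(l,S \right)} = 124$ ($s{\left(l,S \right)} = 197 - 73 = 124$)
$I{\left(U,y \right)} = \frac{2 y}{-204 + U}$
$p = - \frac{21276425}{268}$ ($p = \left(-79513 + 124\right) + \frac{2 \left(38 + 135\right)}{-204 - 332} = -79389 + 2 \cdot 173 \frac{1}{-536} = -79389 + 2 \cdot 173 \left(- \frac{1}{536}\right) = -79389 - \frac{173}{268} = - \frac{21276425}{268} \approx -79390.0$)
$\frac{186961 - 122489}{190008 + p} = \frac{186961 - 122489}{190008 - \frac{21276425}{268}} = \frac{64472}{\frac{29645719}{268}} = 64472 \cdot \frac{268}{29645719} = \frac{17278496}{29645719}$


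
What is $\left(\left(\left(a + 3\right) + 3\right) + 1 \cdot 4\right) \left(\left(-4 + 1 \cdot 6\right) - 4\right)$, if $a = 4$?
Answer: $-28$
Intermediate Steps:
$\left(\left(\left(a + 3\right) + 3\right) + 1 \cdot 4\right) \left(\left(-4 + 1 \cdot 6\right) - 4\right) = \left(\left(\left(4 + 3\right) + 3\right) + 1 \cdot 4\right) \left(\left(-4 + 1 \cdot 6\right) - 4\right) = \left(\left(7 + 3\right) + 4\right) \left(\left(-4 + 6\right) - 4\right) = \left(10 + 4\right) \left(2 - 4\right) = 14 \left(-2\right) = -28$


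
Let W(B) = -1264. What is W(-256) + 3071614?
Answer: 3070350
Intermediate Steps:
W(-256) + 3071614 = -1264 + 3071614 = 3070350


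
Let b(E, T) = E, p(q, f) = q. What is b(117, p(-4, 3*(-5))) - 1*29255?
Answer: -29138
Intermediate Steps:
b(117, p(-4, 3*(-5))) - 1*29255 = 117 - 1*29255 = 117 - 29255 = -29138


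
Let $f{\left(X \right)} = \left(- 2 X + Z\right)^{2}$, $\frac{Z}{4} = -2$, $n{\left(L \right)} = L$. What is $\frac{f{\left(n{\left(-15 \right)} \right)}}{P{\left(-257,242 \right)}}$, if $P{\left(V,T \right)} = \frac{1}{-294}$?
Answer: $-142296$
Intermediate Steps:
$P{\left(V,T \right)} = - \frac{1}{294}$
$Z = -8$ ($Z = 4 \left(-2\right) = -8$)
$f{\left(X \right)} = \left(-8 - 2 X\right)^{2}$ ($f{\left(X \right)} = \left(- 2 X - 8\right)^{2} = \left(-8 - 2 X\right)^{2}$)
$\frac{f{\left(n{\left(-15 \right)} \right)}}{P{\left(-257,242 \right)}} = \frac{4 \left(4 - 15\right)^{2}}{- \frac{1}{294}} = 4 \left(-11\right)^{2} \left(-294\right) = 4 \cdot 121 \left(-294\right) = 484 \left(-294\right) = -142296$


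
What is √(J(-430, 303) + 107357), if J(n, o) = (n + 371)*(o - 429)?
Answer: √114791 ≈ 338.81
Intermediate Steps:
J(n, o) = (-429 + o)*(371 + n) (J(n, o) = (371 + n)*(-429 + o) = (-429 + o)*(371 + n))
√(J(-430, 303) + 107357) = √((-159159 - 429*(-430) + 371*303 - 430*303) + 107357) = √((-159159 + 184470 + 112413 - 130290) + 107357) = √(7434 + 107357) = √114791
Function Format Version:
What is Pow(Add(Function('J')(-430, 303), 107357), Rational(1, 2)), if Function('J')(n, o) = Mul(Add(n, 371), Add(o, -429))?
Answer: Pow(114791, Rational(1, 2)) ≈ 338.81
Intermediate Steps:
Function('J')(n, o) = Mul(Add(-429, o), Add(371, n)) (Function('J')(n, o) = Mul(Add(371, n), Add(-429, o)) = Mul(Add(-429, o), Add(371, n)))
Pow(Add(Function('J')(-430, 303), 107357), Rational(1, 2)) = Pow(Add(Add(-159159, Mul(-429, -430), Mul(371, 303), Mul(-430, 303)), 107357), Rational(1, 2)) = Pow(Add(Add(-159159, 184470, 112413, -130290), 107357), Rational(1, 2)) = Pow(Add(7434, 107357), Rational(1, 2)) = Pow(114791, Rational(1, 2))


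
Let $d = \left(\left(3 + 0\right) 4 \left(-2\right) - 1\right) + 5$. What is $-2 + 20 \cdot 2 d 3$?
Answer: $-2402$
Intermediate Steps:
$d = -20$ ($d = \left(3 \cdot 4 \left(-2\right) - 1\right) + 5 = \left(12 \left(-2\right) - 1\right) + 5 = \left(-24 - 1\right) + 5 = -25 + 5 = -20$)
$-2 + 20 \cdot 2 d 3 = -2 + 20 \cdot 2 \left(-20\right) 3 = -2 + 20 \left(\left(-40\right) 3\right) = -2 + 20 \left(-120\right) = -2 - 2400 = -2402$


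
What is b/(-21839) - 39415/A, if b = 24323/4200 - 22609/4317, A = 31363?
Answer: -5202512466805511/4139619563196600 ≈ -1.2568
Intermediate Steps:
b = 3348197/6043800 (b = 24323*(1/4200) - 22609*1/4317 = 24323/4200 - 22609/4317 = 3348197/6043800 ≈ 0.55399)
b/(-21839) - 39415/A = (3348197/6043800)/(-21839) - 39415/31363 = (3348197/6043800)*(-1/21839) - 39415*1/31363 = -3348197/131990548200 - 39415/31363 = -5202512466805511/4139619563196600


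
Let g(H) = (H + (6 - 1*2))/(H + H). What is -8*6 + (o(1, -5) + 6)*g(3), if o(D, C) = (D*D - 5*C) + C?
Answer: -33/2 ≈ -16.500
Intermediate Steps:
o(D, C) = D² - 4*C (o(D, C) = (D² - 5*C) + C = D² - 4*C)
g(H) = (4 + H)/(2*H) (g(H) = (H + (6 - 2))/((2*H)) = (H + 4)*(1/(2*H)) = (4 + H)*(1/(2*H)) = (4 + H)/(2*H))
-8*6 + (o(1, -5) + 6)*g(3) = -8*6 + ((1² - 4*(-5)) + 6)*((½)*(4 + 3)/3) = -48 + ((1 + 20) + 6)*((½)*(⅓)*7) = -48 + (21 + 6)*(7/6) = -48 + 27*(7/6) = -48 + 63/2 = -33/2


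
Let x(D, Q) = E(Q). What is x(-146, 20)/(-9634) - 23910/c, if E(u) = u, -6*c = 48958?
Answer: 345278620/117915343 ≈ 2.9282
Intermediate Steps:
c = -24479/3 (c = -⅙*48958 = -24479/3 ≈ -8159.7)
x(D, Q) = Q
x(-146, 20)/(-9634) - 23910/c = 20/(-9634) - 23910/(-24479/3) = 20*(-1/9634) - 23910*(-3/24479) = -10/4817 + 71730/24479 = 345278620/117915343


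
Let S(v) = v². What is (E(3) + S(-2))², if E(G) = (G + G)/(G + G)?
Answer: 25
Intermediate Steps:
E(G) = 1 (E(G) = (2*G)/((2*G)) = (2*G)*(1/(2*G)) = 1)
(E(3) + S(-2))² = (1 + (-2)²)² = (1 + 4)² = 5² = 25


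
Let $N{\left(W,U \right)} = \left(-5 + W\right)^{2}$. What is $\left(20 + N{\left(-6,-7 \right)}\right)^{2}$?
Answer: $19881$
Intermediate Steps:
$\left(20 + N{\left(-6,-7 \right)}\right)^{2} = \left(20 + \left(-5 - 6\right)^{2}\right)^{2} = \left(20 + \left(-11\right)^{2}\right)^{2} = \left(20 + 121\right)^{2} = 141^{2} = 19881$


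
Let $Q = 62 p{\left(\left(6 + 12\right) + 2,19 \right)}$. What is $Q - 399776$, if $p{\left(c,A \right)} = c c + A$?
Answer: $-373798$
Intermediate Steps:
$p{\left(c,A \right)} = A + c^{2}$ ($p{\left(c,A \right)} = c^{2} + A = A + c^{2}$)
$Q = 25978$ ($Q = 62 \left(19 + \left(\left(6 + 12\right) + 2\right)^{2}\right) = 62 \left(19 + \left(18 + 2\right)^{2}\right) = 62 \left(19 + 20^{2}\right) = 62 \left(19 + 400\right) = 62 \cdot 419 = 25978$)
$Q - 399776 = 25978 - 399776 = -373798$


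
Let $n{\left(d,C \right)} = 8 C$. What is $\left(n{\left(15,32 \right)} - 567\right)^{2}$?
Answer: $96721$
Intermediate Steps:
$\left(n{\left(15,32 \right)} - 567\right)^{2} = \left(8 \cdot 32 - 567\right)^{2} = \left(256 - 567\right)^{2} = \left(-311\right)^{2} = 96721$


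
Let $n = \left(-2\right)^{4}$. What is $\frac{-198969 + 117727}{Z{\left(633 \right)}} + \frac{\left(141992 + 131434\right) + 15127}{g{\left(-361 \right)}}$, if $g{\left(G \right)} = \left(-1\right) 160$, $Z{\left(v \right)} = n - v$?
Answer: $- \frac{165038481}{98720} \approx -1671.8$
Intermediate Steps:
$n = 16$
$Z{\left(v \right)} = 16 - v$
$g{\left(G \right)} = -160$
$\frac{-198969 + 117727}{Z{\left(633 \right)}} + \frac{\left(141992 + 131434\right) + 15127}{g{\left(-361 \right)}} = \frac{-198969 + 117727}{16 - 633} + \frac{\left(141992 + 131434\right) + 15127}{-160} = - \frac{81242}{16 - 633} + \left(273426 + 15127\right) \left(- \frac{1}{160}\right) = - \frac{81242}{-617} + 288553 \left(- \frac{1}{160}\right) = \left(-81242\right) \left(- \frac{1}{617}\right) - \frac{288553}{160} = \frac{81242}{617} - \frac{288553}{160} = - \frac{165038481}{98720}$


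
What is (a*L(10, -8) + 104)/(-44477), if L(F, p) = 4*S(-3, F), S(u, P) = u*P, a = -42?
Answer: -5144/44477 ≈ -0.11566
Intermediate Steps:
S(u, P) = P*u
L(F, p) = -12*F (L(F, p) = 4*(F*(-3)) = 4*(-3*F) = -12*F)
(a*L(10, -8) + 104)/(-44477) = (-(-504)*10 + 104)/(-44477) = (-42*(-120) + 104)*(-1/44477) = (5040 + 104)*(-1/44477) = 5144*(-1/44477) = -5144/44477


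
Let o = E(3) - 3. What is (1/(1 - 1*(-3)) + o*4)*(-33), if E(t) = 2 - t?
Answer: 2079/4 ≈ 519.75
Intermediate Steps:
o = -4 (o = (2 - 1*3) - 3 = (2 - 3) - 3 = -1 - 3 = -4)
(1/(1 - 1*(-3)) + o*4)*(-33) = (1/(1 - 1*(-3)) - 4*4)*(-33) = (1/(1 + 3) - 16)*(-33) = (1/4 - 16)*(-33) = -63/4*(-33) = 2079/4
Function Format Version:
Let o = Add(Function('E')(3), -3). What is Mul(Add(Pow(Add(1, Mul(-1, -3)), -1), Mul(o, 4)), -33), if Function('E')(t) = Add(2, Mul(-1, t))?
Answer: Rational(2079, 4) ≈ 519.75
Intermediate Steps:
o = -4 (o = Add(Add(2, Mul(-1, 3)), -3) = Add(Add(2, -3), -3) = Add(-1, -3) = -4)
Mul(Add(Pow(Add(1, Mul(-1, -3)), -1), Mul(o, 4)), -33) = Mul(Add(Pow(Add(1, Mul(-1, -3)), -1), Mul(-4, 4)), -33) = Mul(Add(Pow(Add(1, 3), -1), -16), -33) = Mul(Add(Pow(4, -1), -16), -33) = Mul(Add(Rational(1, 4), -16), -33) = Mul(Rational(-63, 4), -33) = Rational(2079, 4)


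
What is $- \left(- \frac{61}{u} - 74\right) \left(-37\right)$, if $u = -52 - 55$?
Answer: $- \frac{290709}{107} \approx -2716.9$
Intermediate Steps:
$u = -107$
$- \left(- \frac{61}{u} - 74\right) \left(-37\right) = - \left(- \frac{61}{-107} - 74\right) \left(-37\right) = - \left(\left(-61\right) \left(- \frac{1}{107}\right) - 74\right) \left(-37\right) = - \left(\frac{61}{107} - 74\right) \left(-37\right) = - \frac{\left(-7857\right) \left(-37\right)}{107} = \left(-1\right) \frac{290709}{107} = - \frac{290709}{107}$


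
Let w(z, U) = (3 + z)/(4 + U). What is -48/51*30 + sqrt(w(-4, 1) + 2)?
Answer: -480/17 + 3*sqrt(5)/5 ≈ -26.894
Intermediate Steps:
w(z, U) = (3 + z)/(4 + U)
-48/51*30 + sqrt(w(-4, 1) + 2) = -48/51*30 + sqrt((3 - 4)/(4 + 1) + 2) = -48*1/51*30 + sqrt(-1/5 + 2) = -16/17*30 + sqrt((1/5)*(-1) + 2) = -480/17 + sqrt(-1/5 + 2) = -480/17 + sqrt(9/5) = -480/17 + 3*sqrt(5)/5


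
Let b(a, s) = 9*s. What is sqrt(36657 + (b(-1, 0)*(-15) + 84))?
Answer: sqrt(36741) ≈ 191.68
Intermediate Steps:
sqrt(36657 + (b(-1, 0)*(-15) + 84)) = sqrt(36657 + ((9*0)*(-15) + 84)) = sqrt(36657 + (0*(-15) + 84)) = sqrt(36657 + (0 + 84)) = sqrt(36657 + 84) = sqrt(36741)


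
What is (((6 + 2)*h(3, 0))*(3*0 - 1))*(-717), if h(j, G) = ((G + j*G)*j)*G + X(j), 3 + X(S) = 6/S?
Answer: -5736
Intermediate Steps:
X(S) = -3 + 6/S
h(j, G) = -3 + 6/j + G*j*(G + G*j) (h(j, G) = ((G + j*G)*j)*G + (-3 + 6/j) = ((G + G*j)*j)*G + (-3 + 6/j) = (j*(G + G*j))*G + (-3 + 6/j) = G*j*(G + G*j) + (-3 + 6/j) = -3 + 6/j + G*j*(G + G*j))
(((6 + 2)*h(3, 0))*(3*0 - 1))*(-717) = (((6 + 2)*(-3 + 6/3 + 3*0² + 0²*3²))*(3*0 - 1))*(-717) = ((8*(-3 + 6*(⅓) + 3*0 + 0*9))*(0 - 1))*(-717) = ((8*(-3 + 2 + 0 + 0))*(-1))*(-717) = ((8*(-1))*(-1))*(-717) = -8*(-1)*(-717) = 8*(-717) = -5736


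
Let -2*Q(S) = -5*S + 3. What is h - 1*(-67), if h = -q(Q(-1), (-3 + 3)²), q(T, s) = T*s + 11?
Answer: 56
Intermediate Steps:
Q(S) = -3/2 + 5*S/2 (Q(S) = -(-5*S + 3)/2 = -(3 - 5*S)/2 = -3/2 + 5*S/2)
q(T, s) = 11 + T*s
h = -11 (h = -(11 + (-3/2 + (5/2)*(-1))*(-3 + 3)²) = -(11 + (-3/2 - 5/2)*0²) = -(11 - 4*0) = -(11 + 0) = -1*11 = -11)
h - 1*(-67) = -11 - 1*(-67) = -11 + 67 = 56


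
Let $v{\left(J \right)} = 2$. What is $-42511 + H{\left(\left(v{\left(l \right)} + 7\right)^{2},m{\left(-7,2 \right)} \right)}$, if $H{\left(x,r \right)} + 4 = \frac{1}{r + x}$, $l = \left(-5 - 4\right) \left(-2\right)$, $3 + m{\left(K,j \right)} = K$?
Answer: $- \frac{3018564}{71} \approx -42515.0$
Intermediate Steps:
$m{\left(K,j \right)} = -3 + K$
$l = 18$ ($l = \left(-9\right) \left(-2\right) = 18$)
$H{\left(x,r \right)} = -4 + \frac{1}{r + x}$
$-42511 + H{\left(\left(v{\left(l \right)} + 7\right)^{2},m{\left(-7,2 \right)} \right)} = -42511 + \frac{1 - 4 \left(-3 - 7\right) - 4 \left(2 + 7\right)^{2}}{\left(-3 - 7\right) + \left(2 + 7\right)^{2}} = -42511 + \frac{1 - -40 - 4 \cdot 9^{2}}{-10 + 9^{2}} = -42511 + \frac{1 + 40 - 324}{-10 + 81} = -42511 + \frac{1 + 40 - 324}{71} = -42511 + \frac{1}{71} \left(-283\right) = -42511 - \frac{283}{71} = - \frac{3018564}{71}$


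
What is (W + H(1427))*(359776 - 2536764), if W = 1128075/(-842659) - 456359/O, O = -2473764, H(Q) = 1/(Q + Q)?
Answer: 1868057912720418008425/743659466081313 ≈ 2.5120e+6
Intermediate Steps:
H(Q) = 1/(2*Q)
W = -2406036305719/2084539498476 (W = 1128075/(-842659) - 456359/(-2473764) = 1128075*(-1/842659) - 456359*(-1/2473764) = -1128075/842659 + 456359/2473764 = -2406036305719/2084539498476 ≈ -1.1542)
(W + H(1427))*(359776 - 2536764) = (-2406036305719/2084539498476 + (½)/1427)*(359776 - 2536764) = (-2406036305719/2084539498476 + (½)*(1/1427))*(-2176988) = (-2406036305719/2084539498476 + 1/2854)*(-2176988) = -3432371538511775/2974637864325252*(-2176988) = 1868057912720418008425/743659466081313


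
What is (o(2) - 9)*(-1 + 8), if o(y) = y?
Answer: -49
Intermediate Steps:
(o(2) - 9)*(-1 + 8) = (2 - 9)*(-1 + 8) = -7*7 = -49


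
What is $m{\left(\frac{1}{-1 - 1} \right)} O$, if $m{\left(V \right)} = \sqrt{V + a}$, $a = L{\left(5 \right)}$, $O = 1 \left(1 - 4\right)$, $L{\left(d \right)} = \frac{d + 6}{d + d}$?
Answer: $- \frac{3 \sqrt{15}}{5} \approx -2.3238$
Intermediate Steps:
$L{\left(d \right)} = \frac{6 + d}{2 d}$
$O = -3$ ($O = 1 \left(-3\right) = -3$)
$a = \frac{11}{10}$ ($a = \frac{6 + 5}{2 \cdot 5} = \frac{1}{2} \cdot \frac{1}{5} \cdot 11 = \frac{11}{10} \approx 1.1$)
$m{\left(V \right)} = \sqrt{\frac{11}{10} + V}$ ($m{\left(V \right)} = \sqrt{V + \frac{11}{10}} = \sqrt{\frac{11}{10} + V}$)
$m{\left(\frac{1}{-1 - 1} \right)} O = \frac{\sqrt{110 + \frac{100}{-1 - 1}}}{10} \left(-3\right) = \frac{\sqrt{110 + \frac{100}{-2}}}{10} \left(-3\right) = \frac{\sqrt{110 + 100 \left(- \frac{1}{2}\right)}}{10} \left(-3\right) = \frac{\sqrt{110 - 50}}{10} \left(-3\right) = \frac{\sqrt{60}}{10} \left(-3\right) = \frac{2 \sqrt{15}}{10} \left(-3\right) = \frac{\sqrt{15}}{5} \left(-3\right) = - \frac{3 \sqrt{15}}{5}$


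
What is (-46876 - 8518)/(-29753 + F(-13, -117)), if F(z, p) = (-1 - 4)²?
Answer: 27697/14864 ≈ 1.8634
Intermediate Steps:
F(z, p) = 25 (F(z, p) = (-5)² = 25)
(-46876 - 8518)/(-29753 + F(-13, -117)) = (-46876 - 8518)/(-29753 + 25) = -55394/(-29728) = -55394*(-1/29728) = 27697/14864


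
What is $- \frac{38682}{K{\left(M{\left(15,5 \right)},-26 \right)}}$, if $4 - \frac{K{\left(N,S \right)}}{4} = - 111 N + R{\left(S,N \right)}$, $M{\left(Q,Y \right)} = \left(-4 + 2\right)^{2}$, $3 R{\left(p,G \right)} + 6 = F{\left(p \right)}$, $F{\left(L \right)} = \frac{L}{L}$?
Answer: $- \frac{58023}{2698} \approx -21.506$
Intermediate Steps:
$F{\left(L \right)} = 1$
$R{\left(p,G \right)} = - \frac{5}{3}$ ($R{\left(p,G \right)} = -2 + \frac{1}{3} \cdot 1 = -2 + \frac{1}{3} = - \frac{5}{3}$)
$M{\left(Q,Y \right)} = 4$ ($M{\left(Q,Y \right)} = \left(-2\right)^{2} = 4$)
$K{\left(N,S \right)} = \frac{68}{3} + 444 N$ ($K{\left(N,S \right)} = 16 - 4 \left(- 111 N - \frac{5}{3}\right) = 16 - 4 \left(- \frac{5}{3} - 111 N\right) = 16 + \left(\frac{20}{3} + 444 N\right) = \frac{68}{3} + 444 N$)
$- \frac{38682}{K{\left(M{\left(15,5 \right)},-26 \right)}} = - \frac{38682}{\frac{68}{3} + 444 \cdot 4} = - \frac{38682}{\frac{68}{3} + 1776} = - \frac{38682}{\frac{5396}{3}} = \left(-38682\right) \frac{3}{5396} = - \frac{58023}{2698}$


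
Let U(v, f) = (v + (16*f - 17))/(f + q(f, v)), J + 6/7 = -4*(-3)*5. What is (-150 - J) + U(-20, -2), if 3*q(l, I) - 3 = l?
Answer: -5871/35 ≈ -167.74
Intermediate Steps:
J = 414/7 (J = -6/7 - 4*(-3)*5 = -6/7 + 12*5 = -6/7 + 60 = 414/7 ≈ 59.143)
q(l, I) = 1 + l/3
U(v, f) = (-17 + v + 16*f)/(1 + 4*f/3) (U(v, f) = (v + (16*f - 17))/(f + (1 + f/3)) = (v + (-17 + 16*f))/(1 + 4*f/3) = (-17 + v + 16*f)/(1 + 4*f/3))
(-150 - J) + U(-20, -2) = (-150 - 1*414/7) + 3*(-17 - 20 + 16*(-2))/(3 + 4*(-2)) = (-150 - 414/7) + 3*(-17 - 20 - 32)/(3 - 8) = -1464/7 + 3*(-69)/(-5) = -1464/7 + 3*(-⅕)*(-69) = -1464/7 + 207/5 = -5871/35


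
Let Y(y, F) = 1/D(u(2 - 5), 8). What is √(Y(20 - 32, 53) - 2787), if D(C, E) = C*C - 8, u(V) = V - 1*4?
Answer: I*√4684906/41 ≈ 52.792*I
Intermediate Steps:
u(V) = -4 + V (u(V) = V - 4 = -4 + V)
D(C, E) = -8 + C² (D(C, E) = C² - 8 = -8 + C²)
Y(y, F) = 1/41 (Y(y, F) = 1/(-8 + (-4 + (2 - 5))²) = 1/(-8 + (-4 - 3)²) = 1/(-8 + (-7)²) = 1/(-8 + 49) = 1/41)
√(Y(20 - 32, 53) - 2787) = √(1/41 - 2787) = √(-114266/41) = I*√4684906/41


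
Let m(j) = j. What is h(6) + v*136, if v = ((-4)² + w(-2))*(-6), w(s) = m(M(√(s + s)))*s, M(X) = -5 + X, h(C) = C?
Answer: -21210 + 3264*I ≈ -21210.0 + 3264.0*I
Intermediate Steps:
w(s) = s*(-5 + √2*√s) (w(s) = (-5 + √(s + s))*s = (-5 + √(2*s))*s = (-5 + √2*√s)*s = s*(-5 + √2*√s))
v = -156 + 24*I (v = ((-4)² - 2*(-5 + √2*√(-2)))*(-6) = (16 - 2*(-5 + √2*(I*√2)))*(-6) = (16 - 2*(-5 + 2*I))*(-6) = (16 + (10 - 4*I))*(-6) = (26 - 4*I)*(-6) = -156 + 24*I ≈ -156.0 + 24.0*I)
h(6) + v*136 = 6 + (-156 + 24*I)*136 = 6 + (-21216 + 3264*I) = -21210 + 3264*I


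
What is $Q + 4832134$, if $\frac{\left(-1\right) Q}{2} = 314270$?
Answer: $4203594$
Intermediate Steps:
$Q = -628540$ ($Q = \left(-2\right) 314270 = -628540$)
$Q + 4832134 = -628540 + 4832134 = 4203594$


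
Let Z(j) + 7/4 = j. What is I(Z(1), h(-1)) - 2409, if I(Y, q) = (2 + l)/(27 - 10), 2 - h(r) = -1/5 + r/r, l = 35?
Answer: -40916/17 ≈ -2406.8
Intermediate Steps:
Z(j) = -7/4 + j
h(r) = 6/5 (h(r) = 2 - (-1/5 + r/r) = 2 - (-1*⅕ + 1) = 2 - (-⅕ + 1) = 2 - 1*⅘ = 2 - ⅘ = 6/5)
I(Y, q) = 37/17 (I(Y, q) = (2 + 35)/(27 - 10) = 37/17)
I(Z(1), h(-1)) - 2409 = 37/17 - 2409 = -40916/17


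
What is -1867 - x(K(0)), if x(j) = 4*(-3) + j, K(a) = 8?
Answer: -1863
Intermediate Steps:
x(j) = -12 + j
-1867 - x(K(0)) = -1867 - (-12 + 8) = -1867 - 1*(-4) = -1867 + 4 = -1863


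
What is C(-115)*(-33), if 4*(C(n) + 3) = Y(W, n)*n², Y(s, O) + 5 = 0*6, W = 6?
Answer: 2182521/4 ≈ 5.4563e+5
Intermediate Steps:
Y(s, O) = -5 (Y(s, O) = -5 + 0*6 = -5 + 0 = -5)
C(n) = -3 - 5*n²/4 (C(n) = -3 + (-5*n²)/4 = -3 - 5*n²/4)
C(-115)*(-33) = (-3 - 5/4*(-115)²)*(-33) = (-3 - 5/4*13225)*(-33) = (-3 - 66125/4)*(-33) = -66137/4*(-33) = 2182521/4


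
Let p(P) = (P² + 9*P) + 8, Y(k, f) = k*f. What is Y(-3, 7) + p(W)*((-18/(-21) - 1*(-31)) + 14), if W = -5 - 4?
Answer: 2421/7 ≈ 345.86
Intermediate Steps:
W = -9
Y(k, f) = f*k
p(P) = 8 + P² + 9*P
Y(-3, 7) + p(W)*((-18/(-21) - 1*(-31)) + 14) = 7*(-3) + (8 + (-9)² + 9*(-9))*((-18/(-21) - 1*(-31)) + 14) = -21 + (8 + 81 - 81)*((-18*(-1/21) + 31) + 14) = -21 + 8*((6/7 + 31) + 14) = -21 + 8*(223/7 + 14) = -21 + 8*(321/7) = -21 + 2568/7 = 2421/7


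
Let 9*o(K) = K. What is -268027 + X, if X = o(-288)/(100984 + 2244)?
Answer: -6916972797/25807 ≈ -2.6803e+5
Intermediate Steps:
o(K) = K/9
X = -8/25807 (X = ((⅑)*(-288))/(100984 + 2244) = -32/103228 = -32*1/103228 = -8/25807 ≈ -0.00030999)
-268027 + X = -268027 - 8/25807 = -6916972797/25807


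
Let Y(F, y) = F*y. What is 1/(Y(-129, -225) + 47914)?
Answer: 1/76939 ≈ 1.2997e-5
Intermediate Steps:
1/(Y(-129, -225) + 47914) = 1/(-129*(-225) + 47914) = 1/(29025 + 47914) = 1/76939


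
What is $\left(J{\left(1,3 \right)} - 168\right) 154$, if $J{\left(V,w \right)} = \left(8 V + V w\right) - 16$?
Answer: $-26642$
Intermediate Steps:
$J{\left(V,w \right)} = -16 + 8 V + V w$
$\left(J{\left(1,3 \right)} - 168\right) 154 = \left(\left(-16 + 8 \cdot 1 + 1 \cdot 3\right) - 168\right) 154 = \left(\left(-16 + 8 + 3\right) - 168\right) 154 = \left(-5 - 168\right) 154 = \left(-173\right) 154 = -26642$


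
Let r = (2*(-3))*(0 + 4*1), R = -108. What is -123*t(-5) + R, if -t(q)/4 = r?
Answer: -11916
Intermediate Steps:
r = -24 (r = -6*(0 + 4) = -6*4 = -24)
t(q) = 96 (t(q) = -4*(-24) = 96)
-123*t(-5) + R = -123*96 - 108 = -11808 - 108 = -11916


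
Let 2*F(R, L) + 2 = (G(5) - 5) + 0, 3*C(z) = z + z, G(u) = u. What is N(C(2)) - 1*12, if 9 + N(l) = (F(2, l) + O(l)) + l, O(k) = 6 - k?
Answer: -16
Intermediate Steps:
C(z) = 2*z/3 (C(z) = (z + z)/3 = (2*z)/3 = 2*z/3)
F(R, L) = -1 (F(R, L) = -1 + ((5 - 5) + 0)/2 = -1 + (0 + 0)/2 = -1 + (½)*0 = -1 + 0 = -1)
N(l) = -4 (N(l) = -9 + ((-1 + (6 - l)) + l) = -9 + ((5 - l) + l) = -9 + 5 = -4)
N(C(2)) - 1*12 = -4 - 1*12 = -4 - 12 = -16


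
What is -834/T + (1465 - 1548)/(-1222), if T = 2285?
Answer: -829493/2792270 ≈ -0.29707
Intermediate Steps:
-834/T + (1465 - 1548)/(-1222) = -834/2285 + (1465 - 1548)/(-1222) = -834*1/2285 - 83*(-1/1222) = -834/2285 + 83/1222 = -829493/2792270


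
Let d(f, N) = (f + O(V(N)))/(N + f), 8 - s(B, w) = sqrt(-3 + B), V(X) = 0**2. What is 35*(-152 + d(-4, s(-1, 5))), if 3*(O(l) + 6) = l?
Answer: -5390 - 35*I ≈ -5390.0 - 35.0*I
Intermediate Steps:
V(X) = 0
O(l) = -6 + l/3
s(B, w) = 8 - sqrt(-3 + B)
d(f, N) = (-6 + f)/(N + f) (d(f, N) = (f + (-6 + (1/3)*0))/(N + f) = (f + (-6 + 0))/(N + f) = (f - 6)/(N + f) = (-6 + f)/(N + f))
35*(-152 + d(-4, s(-1, 5))) = 35*(-152 + (-6 - 4)/((8 - sqrt(-3 - 1)) - 4)) = 35*(-152 - 10/((8 - sqrt(-4)) - 4)) = 35*(-152 - 10/((8 - 2*I) - 4)) = 35*(-152 - 10/(4 - 2*I)) = 35*(-152 + ((4 + 2*I)/20)*(-10)) = 35*(-152 - (4 + 2*I)/2) = -5320 - 35*(4 + 2*I)/2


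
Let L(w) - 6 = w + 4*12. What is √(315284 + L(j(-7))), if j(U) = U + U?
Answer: 6*√8759 ≈ 561.54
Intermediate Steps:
j(U) = 2*U
L(w) = 54 + w (L(w) = 6 + (w + 4*12) = 6 + (w + 48) = 6 + (48 + w) = 54 + w)
√(315284 + L(j(-7))) = √(315284 + (54 + 2*(-7))) = √(315284 + (54 - 14)) = √(315284 + 40) = √315324 = 6*√8759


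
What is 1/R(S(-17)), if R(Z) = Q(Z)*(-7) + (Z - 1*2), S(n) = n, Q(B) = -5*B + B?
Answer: -1/495 ≈ -0.0020202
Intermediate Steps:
Q(B) = -4*B
R(Z) = -2 + 29*Z (R(Z) = -4*Z*(-7) + (Z - 1*2) = 28*Z + (Z - 2) = 28*Z + (-2 + Z) = -2 + 29*Z)
1/R(S(-17)) = 1/(-2 + 29*(-17)) = 1/(-2 - 493) = 1/(-495) = -1/495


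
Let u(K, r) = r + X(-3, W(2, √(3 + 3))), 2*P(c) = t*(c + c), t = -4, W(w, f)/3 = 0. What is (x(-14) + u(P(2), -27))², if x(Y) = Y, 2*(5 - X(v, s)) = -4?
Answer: 1156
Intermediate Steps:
W(w, f) = 0 (W(w, f) = 3*0 = 0)
X(v, s) = 7 (X(v, s) = 5 - ½*(-4) = 5 + 2 = 7)
P(c) = -4*c (P(c) = (-4*(c + c))/2 = (-8*c)/2 = -4*c)
u(K, r) = 7 + r (u(K, r) = r + 7 = 7 + r)
(x(-14) + u(P(2), -27))² = (-14 + (7 - 27))² = (-14 - 20)² = (-34)² = 1156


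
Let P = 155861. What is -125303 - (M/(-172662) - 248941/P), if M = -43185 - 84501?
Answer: -562006671962875/4485211997 ≈ -1.2530e+5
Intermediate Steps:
M = -127686
-125303 - (M/(-172662) - 248941/P) = -125303 - (-127686/(-172662) - 248941/155861) = -125303 - (-127686*(-1/172662) - 248941*1/155861) = -125303 - (21281/28777 - 248941/155861) = -125303 - 1*(-3846897216/4485211997) = -125303 + 3846897216/4485211997 = -562006671962875/4485211997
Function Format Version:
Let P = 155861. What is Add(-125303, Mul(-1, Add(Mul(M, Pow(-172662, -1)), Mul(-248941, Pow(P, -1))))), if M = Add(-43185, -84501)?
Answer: Rational(-562006671962875, 4485211997) ≈ -1.2530e+5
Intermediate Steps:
M = -127686
Add(-125303, Mul(-1, Add(Mul(M, Pow(-172662, -1)), Mul(-248941, Pow(P, -1))))) = Add(-125303, Mul(-1, Add(Mul(-127686, Pow(-172662, -1)), Mul(-248941, Pow(155861, -1))))) = Add(-125303, Mul(-1, Add(Mul(-127686, Rational(-1, 172662)), Mul(-248941, Rational(1, 155861))))) = Add(-125303, Mul(-1, Add(Rational(21281, 28777), Rational(-248941, 155861)))) = Add(-125303, Mul(-1, Rational(-3846897216, 4485211997))) = Add(-125303, Rational(3846897216, 4485211997)) = Rational(-562006671962875, 4485211997)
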